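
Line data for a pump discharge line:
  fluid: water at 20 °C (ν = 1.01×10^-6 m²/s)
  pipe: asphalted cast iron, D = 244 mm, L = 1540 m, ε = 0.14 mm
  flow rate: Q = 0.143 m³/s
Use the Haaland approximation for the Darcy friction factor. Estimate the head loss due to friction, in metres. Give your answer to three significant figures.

V = 4Q/(πD²) = 4·0.143/(π·0.244²) = 3.058 m/s
Re = VD/ν = 3.058·0.244/1.01×10^-6 = 7.39×10^5 → turbulent
ε/D = 0.14/244 = 5.74×10^-4
Haaland: f = 0.01779
h_f = f(L/D)V²/(2g) = 0.01779·(1540/0.244)·3.058²/(2·9.81) = 53.53 m

h_f ≈ 53.5 m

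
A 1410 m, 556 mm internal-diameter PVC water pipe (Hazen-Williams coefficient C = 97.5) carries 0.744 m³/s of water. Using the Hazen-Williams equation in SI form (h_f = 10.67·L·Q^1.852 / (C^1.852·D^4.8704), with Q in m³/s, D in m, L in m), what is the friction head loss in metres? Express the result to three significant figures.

h_f ≈ 31.4 m

h_f = 10.67·1410·0.744^1.852 / (97.5^1.852·0.556^4.8704) = 31.44 m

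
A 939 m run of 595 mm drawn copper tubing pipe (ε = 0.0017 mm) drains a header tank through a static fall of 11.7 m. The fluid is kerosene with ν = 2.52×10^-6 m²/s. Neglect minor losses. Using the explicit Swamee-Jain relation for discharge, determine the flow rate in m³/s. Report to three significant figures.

Q ≈ 0.963 m³/s

Swamee-Jain (Type II): Q = -0.965·√(gD⁵h_f/L)·ln[ε/(3.7D) + √(3.17ν²L/(gD³h_f))]
√(gD⁵h_f/L) = √(9.81·0.595⁵·11.7/939) = 0.09547
ε/(3.7D) = 7.72×10^-7; √(3.17ν²L/(gD³h_f)) = 2.80×10^-5
Q = -0.965·0.09547·ln(2.873×10^-5) = 0.9635 m³/s
Check: V = 3.47 m/s, Re = 8.18×10^5, f = 0.01207, h_f = 11.7 m ≈ 11.7 m ✓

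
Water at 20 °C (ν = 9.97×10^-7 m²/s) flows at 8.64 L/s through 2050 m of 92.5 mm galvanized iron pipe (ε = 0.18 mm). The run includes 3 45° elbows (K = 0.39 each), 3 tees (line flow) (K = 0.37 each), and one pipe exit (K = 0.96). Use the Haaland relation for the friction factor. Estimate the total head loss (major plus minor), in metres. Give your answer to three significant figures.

V = 4Q/(πD²) = 1.286 m/s; V²/2g = 0.08425 m
Re = 1.19×10^5, ε/D = 0.00195 → f = 0.02460 (Haaland)
Major: h_f = f(L/D)·V²/2g = 0.02460·22162·0.08425 = 45.93 m
Minor: ΣK = 3.24; h_m = ΣK·V²/2g = 0.2730 m
Total H_L = 45.93 + 0.2730 = 46.21 m

H_L ≈ 46.2 m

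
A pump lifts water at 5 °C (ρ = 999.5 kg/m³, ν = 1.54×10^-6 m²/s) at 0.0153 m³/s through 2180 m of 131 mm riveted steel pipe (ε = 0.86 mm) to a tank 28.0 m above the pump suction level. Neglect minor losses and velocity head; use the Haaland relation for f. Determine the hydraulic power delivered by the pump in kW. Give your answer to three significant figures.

P_hyd ≈ 9.75 kW

V = 4Q/(πD²) = 1.135 m/s; Re = 9.66×10^4; ε/D = 0.00656; f = 0.03384
h_f = f(L/D)V²/2g = 36.99 m
Total head H = z + h_f = 28.0 + 36.99 = 64.99 m
P_hyd = ρgQH = 999.5·9.81·0.0153·64.99 = 9.750 kW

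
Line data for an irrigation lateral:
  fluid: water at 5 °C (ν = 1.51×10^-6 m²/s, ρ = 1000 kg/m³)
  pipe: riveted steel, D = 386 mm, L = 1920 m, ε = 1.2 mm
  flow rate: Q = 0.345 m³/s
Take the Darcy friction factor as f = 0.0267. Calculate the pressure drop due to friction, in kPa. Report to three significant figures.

V = 4Q/(πD²) = 4·0.345/(π·0.386²) = 2.948 m/s
h_f = f(L/D)V²/(2g) = 0.02670·(1920/0.386)·2.948²/(2·9.81) = 58.83 m
Δp = ρg·h_f = 1000·9.81·58.83 = 577.2 kPa

Δp ≈ 577 kPa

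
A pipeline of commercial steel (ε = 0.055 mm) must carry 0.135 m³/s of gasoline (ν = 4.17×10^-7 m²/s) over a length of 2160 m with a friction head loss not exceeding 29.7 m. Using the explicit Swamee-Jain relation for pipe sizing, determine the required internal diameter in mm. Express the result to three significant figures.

D ≈ 279 mm

Swamee-Jain (Type III): D = 0.66·[ε^1.25·(LQ²/(gh_f))^4.75 + ν·Q^9.4·(L/(gh_f))^5.2]^0.04
LQ²/(gh_f) = 0.1351; L/(gh_f) = 7.414
Term 1 = ε^1.25·(…)^4.75 = 3.52×10^-10; Term 2 = ν·Q^9.4·(…)^5.2 = 9.32×10^-11
D = 0.66·(3.52×10^-10 + 9.32×10^-11)^0.04 = 0.2789 m = 279 mm
Check: V = 2.21 m/s, Re = 1.48×10^6, f = 0.01445, h_f = 27.9 m ≈ 29.7 m ✓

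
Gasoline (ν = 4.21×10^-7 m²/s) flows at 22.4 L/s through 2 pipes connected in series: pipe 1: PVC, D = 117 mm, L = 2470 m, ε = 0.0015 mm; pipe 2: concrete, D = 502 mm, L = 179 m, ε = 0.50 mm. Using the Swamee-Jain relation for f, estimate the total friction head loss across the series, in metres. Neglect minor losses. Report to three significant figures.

H ≈ 60.6 m

Pipe 1: V = 2.083 m/s, Re = 5.79×10^5, ε/D = 1.28×10^-5, f = 0.01298, h_1 = f(L/D)V²/2g = 60.62 m
Pipe 2: V = 0.1132 m/s, Re = 1.35×10^5, ε/D = 9.96×10^-4, f = 0.02176, h_2 = f(L/D)V²/2g = 0.005065 m
Series → Q common, losses add: H = Σh = 60.62 m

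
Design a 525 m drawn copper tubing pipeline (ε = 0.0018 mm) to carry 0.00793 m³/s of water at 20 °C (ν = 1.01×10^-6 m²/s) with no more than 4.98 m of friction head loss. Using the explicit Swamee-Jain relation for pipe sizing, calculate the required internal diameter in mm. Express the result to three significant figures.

Swamee-Jain (Type III): D = 0.66·[ε^1.25·(LQ²/(gh_f))^4.75 + ν·Q^9.4·(L/(gh_f))^5.2]^0.04
LQ²/(gh_f) = 6.758×10^-4; L/(gh_f) = 10.75
Term 1 = ε^1.25·(…)^4.75 = 5.76×10^-23; Term 2 = ν·Q^9.4·(…)^5.2 = 4.17×10^-21
D = 0.66·(5.76×10^-23 + 4.17×10^-21)^0.04 = 0.1011 m = 101 mm
Check: V = 0.989 m/s, Re = 9.89×10^4, f = 0.01801, h_f = 4.66 m ≈ 4.98 m ✓

D ≈ 101 mm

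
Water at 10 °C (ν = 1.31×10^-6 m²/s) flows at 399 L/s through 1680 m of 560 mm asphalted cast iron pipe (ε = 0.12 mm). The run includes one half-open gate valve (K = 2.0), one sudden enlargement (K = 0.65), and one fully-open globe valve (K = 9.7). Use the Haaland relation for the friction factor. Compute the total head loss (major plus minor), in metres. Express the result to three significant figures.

H_L ≈ 7.70 m

V = 4Q/(πD²) = 1.620 m/s; V²/2g = 0.1338 m
Re = 6.93×10^5, ε/D = 2.14×10^-4 → f = 0.01507 (Haaland)
Major: h_f = f(L/D)·V²/2g = 0.01507·3000·0.1338 = 6.045 m
Minor: ΣK = 12.3; h_m = ΣK·V²/2g = 1.652 m
Total H_L = 6.045 + 1.652 = 7.697 m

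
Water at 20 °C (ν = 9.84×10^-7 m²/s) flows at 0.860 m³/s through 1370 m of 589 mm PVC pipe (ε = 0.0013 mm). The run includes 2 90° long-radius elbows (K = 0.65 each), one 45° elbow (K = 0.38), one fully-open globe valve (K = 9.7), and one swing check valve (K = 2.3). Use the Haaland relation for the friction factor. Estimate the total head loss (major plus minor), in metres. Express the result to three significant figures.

H_L ≈ 19.3 m

V = 4Q/(πD²) = 3.156 m/s; V²/2g = 0.5078 m
Re = 1.89×10^6, ε/D = 2.21×10^-6 → f = 0.01049 (Haaland)
Major: h_f = f(L/D)·V²/2g = 0.01049·2326·0.5078 = 12.39 m
Minor: ΣK = 13.7; h_m = ΣK·V²/2g = 6.946 m
Total H_L = 12.39 + 6.946 = 19.34 m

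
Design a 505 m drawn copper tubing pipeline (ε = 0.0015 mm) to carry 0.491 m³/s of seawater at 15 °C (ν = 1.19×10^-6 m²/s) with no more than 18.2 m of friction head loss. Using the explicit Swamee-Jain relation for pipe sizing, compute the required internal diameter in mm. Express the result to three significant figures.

Swamee-Jain (Type III): D = 0.66·[ε^1.25·(LQ²/(gh_f))^4.75 + ν·Q^9.4·(L/(gh_f))^5.2]^0.04
LQ²/(gh_f) = 0.6819; L/(gh_f) = 2.828
Term 1 = ε^1.25·(…)^4.75 = 8.52×10^-9; Term 2 = ν·Q^9.4·(…)^5.2 = 3.31×10^-7
D = 0.66·(8.52×10^-9 + 3.31×10^-7)^0.04 = 0.3637 m = 364 mm
Check: V = 4.73 m/s, Re = 1.44×10^6, f = 0.01105, h_f = 17.5 m ≈ 18.2 m ✓

D ≈ 364 mm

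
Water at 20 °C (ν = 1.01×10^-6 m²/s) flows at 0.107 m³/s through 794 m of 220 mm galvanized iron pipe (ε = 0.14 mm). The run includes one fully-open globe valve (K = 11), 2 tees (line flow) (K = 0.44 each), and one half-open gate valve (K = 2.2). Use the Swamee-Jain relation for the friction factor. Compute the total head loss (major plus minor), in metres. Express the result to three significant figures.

V = 4Q/(πD²) = 2.815 m/s; V²/2g = 0.4038 m
Re = 6.13×10^5, ε/D = 6.36×10^-4 → f = 0.01843 (Swamee-Jain)
Major: h_f = f(L/D)·V²/2g = 0.01843·3609·0.4038 = 26.86 m
Minor: ΣK = 14.1; h_m = ΣK·V²/2g = 5.686 m
Total H_L = 26.86 + 5.686 = 32.55 m

H_L ≈ 32.5 m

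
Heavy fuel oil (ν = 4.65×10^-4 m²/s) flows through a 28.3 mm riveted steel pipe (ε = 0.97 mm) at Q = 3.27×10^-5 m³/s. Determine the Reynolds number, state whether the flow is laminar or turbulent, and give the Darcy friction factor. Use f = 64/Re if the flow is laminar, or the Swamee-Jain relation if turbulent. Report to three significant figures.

Re ≈ 3.16; laminar; f = 64/Re ≈ 20.2

V = 4Q/(πD²) = 0.05199 m/s
Re = VD/ν = 0.05199·0.0283/4.65×10^-4 = 3.16
Re < 2300 → laminar → f = 64/Re = 20.23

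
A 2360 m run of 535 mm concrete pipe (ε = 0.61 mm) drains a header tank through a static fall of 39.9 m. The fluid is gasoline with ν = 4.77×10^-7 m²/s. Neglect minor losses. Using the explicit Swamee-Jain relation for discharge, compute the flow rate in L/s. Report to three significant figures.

Q ≈ 664 L/s

Swamee-Jain (Type II): Q = -0.965·√(gD⁵h_f/L)·ln[ε/(3.7D) + √(3.17ν²L/(gD³h_f))]
√(gD⁵h_f/L) = √(9.81·0.535⁵·39.9/2360) = 0.08526
ε/(3.7D) = 3.08×10^-4; √(3.17ν²L/(gD³h_f)) = 5.33×10^-6
Q = -0.965·0.08526·ln(3.135×10^-4) = 0.6638 m³/s
Check: V = 2.95 m/s, Re = 3.31×10^6, f = 0.02040, h_f = 40.0 m ≈ 39.9 m ✓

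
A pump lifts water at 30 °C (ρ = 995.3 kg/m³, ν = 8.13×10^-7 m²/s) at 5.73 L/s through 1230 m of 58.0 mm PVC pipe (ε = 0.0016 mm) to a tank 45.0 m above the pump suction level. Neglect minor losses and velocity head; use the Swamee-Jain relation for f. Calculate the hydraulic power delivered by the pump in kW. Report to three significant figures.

V = 4Q/(πD²) = 2.169 m/s; Re = 1.55×10^5; ε/D = 2.76×10^-5; f = 0.01655
h_f = f(L/D)V²/2g = 84.16 m
Total head H = z + h_f = 45.0 + 84.16 = 129.2 m
P_hyd = ρgQH = 995.3·9.81·0.00573·129.2 = 7.226 kW

P_hyd ≈ 7.23 kW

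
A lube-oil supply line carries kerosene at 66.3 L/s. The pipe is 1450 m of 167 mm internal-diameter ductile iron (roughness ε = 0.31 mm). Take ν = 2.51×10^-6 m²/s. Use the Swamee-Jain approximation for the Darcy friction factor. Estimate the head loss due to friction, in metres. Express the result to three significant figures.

h_f ≈ 97.6 m

V = 4Q/(πD²) = 4·0.0663/(π·0.167²) = 3.027 m/s
Re = VD/ν = 3.027·0.167/2.51×10^-6 = 2.01×10^5 → turbulent
ε/D = 0.31/167 = 0.00186
Swamee-Jain: f = 0.02407
h_f = f(L/D)V²/(2g) = 0.02407·(1450/0.167)·3.027²/(2·9.81) = 97.58 m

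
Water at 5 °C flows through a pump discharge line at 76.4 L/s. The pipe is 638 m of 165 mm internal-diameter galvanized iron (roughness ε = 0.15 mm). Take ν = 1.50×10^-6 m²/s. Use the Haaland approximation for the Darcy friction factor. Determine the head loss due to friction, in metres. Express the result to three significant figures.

h_f ≈ 50.1 m

V = 4Q/(πD²) = 4·0.0764/(π·0.165²) = 3.573 m/s
Re = VD/ν = 3.573·0.165/1.50×10^-6 = 3.93×10^5 → turbulent
ε/D = 0.15/165 = 9.09×10^-4
Haaland: f = 0.01993
h_f = f(L/D)V²/(2g) = 0.01993·(638/0.165)·3.573²/(2·9.81) = 50.14 m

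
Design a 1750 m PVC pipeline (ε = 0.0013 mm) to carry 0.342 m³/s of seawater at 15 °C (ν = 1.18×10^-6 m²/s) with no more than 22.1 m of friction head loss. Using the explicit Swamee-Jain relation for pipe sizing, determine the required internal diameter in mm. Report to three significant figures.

Swamee-Jain (Type III): D = 0.66·[ε^1.25·(LQ²/(gh_f))^4.75 + ν·Q^9.4·(L/(gh_f))^5.2]^0.04
LQ²/(gh_f) = 0.9441; L/(gh_f) = 8.072
Term 1 = ε^1.25·(…)^4.75 = 3.34×10^-8; Term 2 = ν·Q^9.4·(…)^5.2 = 2.56×10^-6
D = 0.66·(3.34×10^-8 + 2.56×10^-6)^0.04 = 0.3945 m = 395 mm
Check: V = 2.80 m/s, Re = 9.35×10^5, f = 0.01182, h_f = 20.9 m ≈ 22.1 m ✓

D ≈ 395 mm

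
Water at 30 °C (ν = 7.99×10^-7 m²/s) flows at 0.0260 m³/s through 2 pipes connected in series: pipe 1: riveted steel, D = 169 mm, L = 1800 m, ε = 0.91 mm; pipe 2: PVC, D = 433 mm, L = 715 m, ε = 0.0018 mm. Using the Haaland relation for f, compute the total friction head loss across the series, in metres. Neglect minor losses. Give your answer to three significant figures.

Pipe 1: V = 1.159 m/s, Re = 2.45×10^5, ε/D = 0.00538, f = 0.03146, h_1 = f(L/D)V²/2g = 22.94 m
Pipe 2: V = 0.1766 m/s, Re = 9.57×10^4, ε/D = 4.16×10^-6, f = 0.01800, h_2 = f(L/D)V²/2g = 0.04724 m
Series → Q common, losses add: H = Σh = 22.99 m

H ≈ 23.0 m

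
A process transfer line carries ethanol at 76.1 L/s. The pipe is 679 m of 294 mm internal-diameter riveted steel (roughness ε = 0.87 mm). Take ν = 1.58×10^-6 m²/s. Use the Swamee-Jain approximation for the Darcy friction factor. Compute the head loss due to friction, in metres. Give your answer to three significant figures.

V = 4Q/(πD²) = 4·0.0761/(π·0.294²) = 1.121 m/s
Re = VD/ν = 1.121·0.294/1.58×10^-6 = 2.09×10^5 → turbulent
ε/D = 0.87/294 = 0.00296
Swamee-Jain: f = 0.02689
h_f = f(L/D)V²/(2g) = 0.02689·(679/0.294)·1.121²/(2·9.81) = 3.978 m

h_f ≈ 3.98 m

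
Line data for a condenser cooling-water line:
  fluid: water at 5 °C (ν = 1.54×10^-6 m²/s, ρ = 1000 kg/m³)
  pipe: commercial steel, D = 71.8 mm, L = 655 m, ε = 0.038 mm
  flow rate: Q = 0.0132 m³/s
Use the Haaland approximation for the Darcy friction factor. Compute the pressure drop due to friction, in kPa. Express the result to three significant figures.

Δp ≈ 934 kPa

V = 4Q/(πD²) = 4·0.0132/(π·0.0718²) = 3.260 m/s
Re = VD/ν = 3.260·0.0718/1.54×10^-6 = 1.52×10^5 → turbulent
ε/D = 0.038/71.8 = 5.29×10^-4
Haaland: f = 0.01927
h_f = f(L/D)V²/(2g) = 0.01927·(655/0.0718)·3.260²/(2·9.81) = 95.21 m
Δp = ρg·h_f = 1000·9.81·95.21 = 934.0 kPa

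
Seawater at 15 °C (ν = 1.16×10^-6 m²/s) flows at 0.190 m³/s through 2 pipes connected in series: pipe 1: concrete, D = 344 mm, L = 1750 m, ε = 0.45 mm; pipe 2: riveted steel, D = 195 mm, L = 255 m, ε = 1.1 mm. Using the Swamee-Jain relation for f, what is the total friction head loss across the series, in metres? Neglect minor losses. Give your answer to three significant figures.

Pipe 1: V = 2.044 m/s, Re = 6.06×10^5, ε/D = 0.00131, f = 0.02150, h_1 = f(L/D)V²/2g = 23.30 m
Pipe 2: V = 6.362 m/s, Re = 1.07×10^6, ε/D = 0.00564, f = 0.03164, h_2 = f(L/D)V²/2g = 85.37 m
Series → Q common, losses add: H = Σh = 108.7 m

H ≈ 109 m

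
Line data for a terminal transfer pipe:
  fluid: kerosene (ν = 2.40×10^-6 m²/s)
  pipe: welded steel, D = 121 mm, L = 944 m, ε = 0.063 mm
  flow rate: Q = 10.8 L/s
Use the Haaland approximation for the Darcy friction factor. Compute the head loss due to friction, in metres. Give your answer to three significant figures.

V = 4Q/(πD²) = 4·0.0108/(π·0.121²) = 0.9392 m/s
Re = VD/ν = 0.9392·0.121/2.40×10^-6 = 4.74×10^4 → turbulent
ε/D = 0.063/121 = 5.21×10^-4
Haaland: f = 0.02252
h_f = f(L/D)V²/(2g) = 0.02252·(944/0.121)·0.9392²/(2·9.81) = 7.901 m

h_f ≈ 7.90 m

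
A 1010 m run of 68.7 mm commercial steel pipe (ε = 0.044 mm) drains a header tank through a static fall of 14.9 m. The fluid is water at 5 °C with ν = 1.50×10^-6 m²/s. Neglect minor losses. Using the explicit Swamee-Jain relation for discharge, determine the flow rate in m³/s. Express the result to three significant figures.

Swamee-Jain (Type II): Q = -0.965·√(gD⁵h_f/L)·ln[ε/(3.7D) + √(3.17ν²L/(gD³h_f))]
√(gD⁵h_f/L) = √(9.81·0.0687⁵·14.9/1010) = 4.706×10^-4
ε/(3.7D) = 1.73×10^-4; √(3.17ν²L/(gD³h_f)) = 3.90×10^-4
Q = -0.965·4.706×10^-4·ln(5.630×10^-4) = 0.003398 m³/s
Check: V = 0.917 m/s, Re = 4.20×10^4, f = 0.02375, h_f = 15.0 m ≈ 14.9 m ✓

Q ≈ 0.00340 m³/s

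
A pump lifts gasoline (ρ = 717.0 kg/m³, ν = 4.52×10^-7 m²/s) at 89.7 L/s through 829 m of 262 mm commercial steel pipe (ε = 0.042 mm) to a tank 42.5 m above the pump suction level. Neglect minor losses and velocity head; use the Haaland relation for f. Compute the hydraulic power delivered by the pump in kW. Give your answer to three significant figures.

P_hyd ≈ 30.8 kW

V = 4Q/(πD²) = 1.664 m/s; Re = 9.64×10^5; ε/D = 1.60×10^-4; f = 0.01417
h_f = f(L/D)V²/2g = 6.325 m
Total head H = z + h_f = 42.5 + 6.325 = 48.82 m
P_hyd = ρgQH = 717.0·9.81·0.0897·48.82 = 30.80 kW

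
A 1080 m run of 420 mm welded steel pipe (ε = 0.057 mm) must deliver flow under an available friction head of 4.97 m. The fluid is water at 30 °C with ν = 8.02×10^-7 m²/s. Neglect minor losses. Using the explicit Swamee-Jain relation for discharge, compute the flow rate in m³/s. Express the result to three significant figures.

Swamee-Jain (Type II): Q = -0.965·√(gD⁵h_f/L)·ln[ε/(3.7D) + √(3.17ν²L/(gD³h_f))]
√(gD⁵h_f/L) = √(9.81·0.420⁵·4.97/1080) = 0.02429
ε/(3.7D) = 3.67×10^-5; √(3.17ν²L/(gD³h_f)) = 2.47×10^-5
Q = -0.965·0.02429·ln(6.137×10^-5) = 0.2273 m³/s
Check: V = 1.64 m/s, Re = 8.59×10^5, f = 0.01416, h_f = 5.00 m ≈ 4.97 m ✓

Q ≈ 0.227 m³/s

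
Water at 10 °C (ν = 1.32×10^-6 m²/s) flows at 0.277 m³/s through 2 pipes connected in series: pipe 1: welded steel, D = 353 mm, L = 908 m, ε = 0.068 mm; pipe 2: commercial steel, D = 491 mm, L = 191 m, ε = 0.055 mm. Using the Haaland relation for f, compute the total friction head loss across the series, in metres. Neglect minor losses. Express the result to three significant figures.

Pipe 1: V = 2.830 m/s, Re = 7.57×10^5, ε/D = 1.93×10^-4, f = 0.01476, h_1 = f(L/D)V²/2g = 15.50 m
Pipe 2: V = 1.463 m/s, Re = 5.44×10^5, ε/D = 1.12×10^-4, f = 0.01427, h_2 = f(L/D)V²/2g = 0.6053 m
Series → Q common, losses add: H = Σh = 16.10 m

H ≈ 16.1 m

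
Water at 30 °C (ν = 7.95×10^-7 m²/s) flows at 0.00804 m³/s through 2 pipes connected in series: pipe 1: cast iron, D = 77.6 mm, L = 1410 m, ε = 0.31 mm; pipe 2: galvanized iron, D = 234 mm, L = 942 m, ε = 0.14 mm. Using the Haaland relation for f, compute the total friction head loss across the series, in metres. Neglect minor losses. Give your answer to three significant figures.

Pipe 1: V = 1.700 m/s, Re = 1.66×10^5, ε/D = 0.00399, f = 0.02906, h_1 = f(L/D)V²/2g = 77.78 m
Pipe 2: V = 0.1870 m/s, Re = 5.50×10^4, ε/D = 5.98×10^-4, f = 0.02221, h_2 = f(L/D)V²/2g = 0.1593 m
Series → Q common, losses add: H = Σh = 77.93 m

H ≈ 77.9 m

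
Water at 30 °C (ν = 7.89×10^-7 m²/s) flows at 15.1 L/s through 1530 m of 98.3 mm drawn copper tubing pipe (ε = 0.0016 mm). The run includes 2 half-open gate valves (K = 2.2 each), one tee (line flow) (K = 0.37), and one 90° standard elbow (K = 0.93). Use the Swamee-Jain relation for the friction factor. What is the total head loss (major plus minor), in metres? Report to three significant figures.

H_L ≈ 48.5 m

V = 4Q/(πD²) = 1.990 m/s; V²/2g = 0.2018 m
Re = 2.48×10^5, ε/D = 1.63×10^-5 → f = 0.01507 (Swamee-Jain)
Major: h_f = f(L/D)·V²/2g = 0.01507·15565·0.2018 = 47.33 m
Minor: ΣK = 5.70; h_m = ΣK·V²/2g = 1.150 m
Total H_L = 47.33 + 1.150 = 48.48 m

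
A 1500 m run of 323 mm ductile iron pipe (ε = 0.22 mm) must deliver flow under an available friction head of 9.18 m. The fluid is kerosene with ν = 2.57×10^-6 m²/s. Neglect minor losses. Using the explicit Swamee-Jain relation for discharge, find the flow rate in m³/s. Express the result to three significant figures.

Swamee-Jain (Type II): Q = -0.965·√(gD⁵h_f/L)·ln[ε/(3.7D) + √(3.17ν²L/(gD³h_f))]
√(gD⁵h_f/L) = √(9.81·0.323⁵·9.18/1500) = 0.01453
ε/(3.7D) = 1.84×10^-4; √(3.17ν²L/(gD³h_f)) = 1.02×10^-4
Q = -0.965·0.01453·ln(2.858×10^-4) = 0.1144 m³/s
Check: V = 1.40 m/s, Re = 1.75×10^5, f = 0.02004, h_f = 9.24 m ≈ 9.18 m ✓

Q ≈ 0.114 m³/s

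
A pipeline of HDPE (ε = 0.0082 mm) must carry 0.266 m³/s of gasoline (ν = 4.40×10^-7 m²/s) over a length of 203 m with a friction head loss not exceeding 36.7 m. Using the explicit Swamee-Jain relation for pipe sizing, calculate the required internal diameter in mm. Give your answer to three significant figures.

D ≈ 204 mm

Swamee-Jain (Type III): D = 0.66·[ε^1.25·(LQ²/(gh_f))^4.75 + ν·Q^9.4·(L/(gh_f))^5.2]^0.04
LQ²/(gh_f) = 0.03990; L/(gh_f) = 0.5638
Term 1 = ε^1.25·(…)^4.75 = 9.92×10^-14; Term 2 = ν·Q^9.4·(…)^5.2 = 8.78×10^-14
D = 0.66·(9.92×10^-14 + 8.78×10^-14)^0.04 = 0.2044 m = 204 mm
Check: V = 8.11 m/s, Re = 3.77×10^6, f = 0.01108, h_f = 36.9 m ≈ 36.7 m ✓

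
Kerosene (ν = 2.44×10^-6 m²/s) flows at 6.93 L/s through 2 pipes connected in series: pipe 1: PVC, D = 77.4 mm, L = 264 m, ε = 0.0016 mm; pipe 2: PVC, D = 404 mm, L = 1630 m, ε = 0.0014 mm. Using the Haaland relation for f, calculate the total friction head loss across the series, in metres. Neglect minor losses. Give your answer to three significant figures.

Pipe 1: V = 1.473 m/s, Re = 4.67×10^4, ε/D = 2.07×10^-5, f = 0.02108, h_1 = f(L/D)V²/2g = 7.950 m
Pipe 2: V = 0.05406 m/s, Re = 8950, ε/D = 3.47×10^-6, f = 0.03185, h_2 = f(L/D)V²/2g = 0.01914 m
Series → Q common, losses add: H = Σh = 7.969 m

H ≈ 7.97 m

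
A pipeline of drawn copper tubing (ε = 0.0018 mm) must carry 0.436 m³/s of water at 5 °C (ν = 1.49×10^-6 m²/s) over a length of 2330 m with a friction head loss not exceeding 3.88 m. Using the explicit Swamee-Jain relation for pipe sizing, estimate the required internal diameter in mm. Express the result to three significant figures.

D ≈ 665 mm

Swamee-Jain (Type III): D = 0.66·[ε^1.25·(LQ²/(gh_f))^4.75 + ν·Q^9.4·(L/(gh_f))^5.2]^0.04
LQ²/(gh_f) = 11.64; L/(gh_f) = 61.21
Term 1 = ε^1.25·(…)^4.75 = 0.00762; Term 2 = ν·Q^9.4·(…)^5.2 = 1.19
D = 0.66·(0.00762 + 1.19)^0.04 = 0.6648 m = 665 mm
Check: V = 1.26 m/s, Re = 5.60×10^5, f = 0.01287, h_f = 3.63 m ≈ 3.88 m ✓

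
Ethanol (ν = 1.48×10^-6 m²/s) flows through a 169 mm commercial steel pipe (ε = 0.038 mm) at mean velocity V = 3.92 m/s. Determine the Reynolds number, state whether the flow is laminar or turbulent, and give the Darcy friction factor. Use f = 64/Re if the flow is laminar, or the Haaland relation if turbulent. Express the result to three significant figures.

Re ≈ 4.48×10^5; turbulent; f ≈ 0.0157

Re = VD/ν = 3.920·0.169/1.48×10^-6 = 4.48×10^5
Re > 4000 → turbulent; ε/D = 2.25×10^-4
Haaland: f = 0.01566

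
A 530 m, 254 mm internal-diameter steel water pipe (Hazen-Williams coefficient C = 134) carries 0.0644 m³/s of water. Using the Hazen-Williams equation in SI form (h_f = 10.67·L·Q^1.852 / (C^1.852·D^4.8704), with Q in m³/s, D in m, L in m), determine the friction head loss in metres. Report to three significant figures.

h_f = 10.67·530·0.0644^1.852 / (134^1.852·0.254^4.8704) = 3.205 m

h_f ≈ 3.20 m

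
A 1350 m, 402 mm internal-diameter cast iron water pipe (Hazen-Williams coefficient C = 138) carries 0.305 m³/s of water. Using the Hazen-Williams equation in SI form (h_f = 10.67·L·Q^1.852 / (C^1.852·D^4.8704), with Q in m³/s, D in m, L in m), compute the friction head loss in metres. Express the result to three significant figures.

h_f = 10.67·1350·0.305^1.852 / (138^1.852·0.402^4.8704) = 14.72 m

h_f ≈ 14.7 m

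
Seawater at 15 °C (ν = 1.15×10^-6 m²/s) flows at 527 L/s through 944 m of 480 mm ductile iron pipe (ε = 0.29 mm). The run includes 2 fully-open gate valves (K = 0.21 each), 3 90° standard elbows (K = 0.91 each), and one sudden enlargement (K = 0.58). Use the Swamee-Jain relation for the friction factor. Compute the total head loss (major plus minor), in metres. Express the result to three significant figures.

H_L ≈ 16.8 m

V = 4Q/(πD²) = 2.912 m/s; V²/2g = 0.4323 m
Re = 1.22×10^6, ε/D = 6.04×10^-4 → f = 0.01788 (Swamee-Jain)
Major: h_f = f(L/D)·V²/2g = 0.01788·1967·0.4323 = 15.20 m
Minor: ΣK = 3.73; h_m = ΣK·V²/2g = 1.612 m
Total H_L = 15.20 + 1.612 = 16.82 m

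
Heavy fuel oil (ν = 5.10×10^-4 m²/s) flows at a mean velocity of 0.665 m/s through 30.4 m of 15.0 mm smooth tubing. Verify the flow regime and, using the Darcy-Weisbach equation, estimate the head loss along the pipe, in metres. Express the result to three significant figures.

Re = VD/ν = 0.665·0.01500/5.10×10^-4 = 19.6 → laminar (Re < 2300)
f = 64/Re = 3.272
h_f = f(L/D)V²/(2g) = 3.272·(30.4/0.01500)·0.665²/(2·9.81) = 149.5 m

h_f ≈ 149 m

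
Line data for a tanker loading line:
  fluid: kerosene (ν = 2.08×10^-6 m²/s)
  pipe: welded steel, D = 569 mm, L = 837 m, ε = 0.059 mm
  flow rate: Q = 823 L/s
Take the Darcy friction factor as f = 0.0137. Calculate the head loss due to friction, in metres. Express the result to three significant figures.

h_f ≈ 10.8 m

V = 4Q/(πD²) = 4·0.823/(π·0.569²) = 3.237 m/s
h_f = f(L/D)V²/(2g) = 0.01370·(837/0.569)·3.237²/(2·9.81) = 10.76 m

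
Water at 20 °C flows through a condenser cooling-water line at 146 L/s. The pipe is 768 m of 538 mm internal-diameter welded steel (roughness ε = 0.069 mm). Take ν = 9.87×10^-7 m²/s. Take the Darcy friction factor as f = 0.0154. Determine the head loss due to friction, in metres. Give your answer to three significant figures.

V = 4Q/(πD²) = 4·0.146/(π·0.538²) = 0.6422 m/s
h_f = f(L/D)V²/(2g) = 0.01540·(768/0.538)·0.6422²/(2·9.81) = 0.4622 m

h_f ≈ 0.462 m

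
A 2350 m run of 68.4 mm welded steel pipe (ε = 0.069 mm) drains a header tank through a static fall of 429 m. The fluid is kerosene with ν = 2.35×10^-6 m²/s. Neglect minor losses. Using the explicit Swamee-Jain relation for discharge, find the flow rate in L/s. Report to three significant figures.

Q ≈ 12.2 L/s

Swamee-Jain (Type II): Q = -0.965·√(gD⁵h_f/L)·ln[ε/(3.7D) + √(3.17ν²L/(gD³h_f))]
√(gD⁵h_f/L) = √(9.81·0.0684⁵·429/2350) = 0.001637
ε/(3.7D) = 2.73×10^-4; √(3.17ν²L/(gD³h_f)) = 1.75×10^-4
Q = -0.965·0.001637·ln(4.474×10^-4) = 0.01219 m³/s
Check: V = 3.32 m/s, Re = 9.65×10^4, f = 0.02245, h_f = 432 m ≈ 429 m ✓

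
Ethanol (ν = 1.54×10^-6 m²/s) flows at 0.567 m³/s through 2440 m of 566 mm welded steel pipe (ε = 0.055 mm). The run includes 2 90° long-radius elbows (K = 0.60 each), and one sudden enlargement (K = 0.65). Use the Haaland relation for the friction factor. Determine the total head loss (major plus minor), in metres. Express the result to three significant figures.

H_L ≈ 15.5 m

V = 4Q/(πD²) = 2.254 m/s; V²/2g = 0.2588 m
Re = 8.28×10^5, ε/D = 9.72×10^-5 → f = 0.01350 (Haaland)
Major: h_f = f(L/D)·V²/2g = 0.01350·4311·0.2588 = 15.07 m
Minor: ΣK = 1.85; h_m = ΣK·V²/2g = 0.4788 m
Total H_L = 15.07 + 0.4788 = 15.55 m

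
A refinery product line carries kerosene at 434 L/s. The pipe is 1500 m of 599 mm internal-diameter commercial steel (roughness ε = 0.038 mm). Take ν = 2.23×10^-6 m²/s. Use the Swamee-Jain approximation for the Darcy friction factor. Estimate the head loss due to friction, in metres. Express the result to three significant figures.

V = 4Q/(πD²) = 4·0.434/(π·0.599²) = 1.540 m/s
Re = VD/ν = 1.540·0.599/2.23×10^-6 = 4.14×10^5 → turbulent
ε/D = 0.038/599 = 6.34×10^-5
Swamee-Jain: f = 0.01438
h_f = f(L/D)V²/(2g) = 0.01438·(1500/0.599)·1.540²/(2·9.81) = 4.354 m

h_f ≈ 4.35 m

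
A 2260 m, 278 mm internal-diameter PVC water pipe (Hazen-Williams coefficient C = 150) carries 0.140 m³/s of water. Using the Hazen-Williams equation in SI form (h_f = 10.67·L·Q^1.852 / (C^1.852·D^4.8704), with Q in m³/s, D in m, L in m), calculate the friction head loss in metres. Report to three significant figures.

h_f ≈ 30.1 m

h_f = 10.67·2260·0.140^1.852 / (150^1.852·0.278^4.8704) = 30.10 m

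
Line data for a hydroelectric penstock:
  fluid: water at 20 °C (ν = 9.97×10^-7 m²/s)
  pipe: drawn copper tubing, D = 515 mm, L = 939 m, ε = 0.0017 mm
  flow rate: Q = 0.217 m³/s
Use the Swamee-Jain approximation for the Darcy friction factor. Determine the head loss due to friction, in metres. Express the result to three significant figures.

V = 4Q/(πD²) = 4·0.217/(π·0.515²) = 1.042 m/s
Re = VD/ν = 1.042·0.515/9.97×10^-7 = 5.38×10^5 → turbulent
ε/D = 0.0017/515 = 3.30×10^-6
Swamee-Jain: f = 0.01298
h_f = f(L/D)V²/(2g) = 0.01298·(939/0.515)·1.042²/(2·9.81) = 1.309 m

h_f ≈ 1.31 m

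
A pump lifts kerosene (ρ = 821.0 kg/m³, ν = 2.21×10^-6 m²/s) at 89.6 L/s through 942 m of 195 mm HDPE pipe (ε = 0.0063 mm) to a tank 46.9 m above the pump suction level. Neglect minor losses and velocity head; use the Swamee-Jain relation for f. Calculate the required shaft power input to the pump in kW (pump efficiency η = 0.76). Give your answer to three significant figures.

P_shaft ≈ 76.2 kW

V = 4Q/(πD²) = 3.000 m/s; Re = 2.65×10^5; ε/D = 3.23×10^-5; f = 0.01506
h_f = f(L/D)V²/2g = 33.38 m
Total head H = z + h_f = 46.9 + 33.38 = 80.28 m
P_hyd = ρgQH = 821.0·9.81·0.0896·80.28 = 57.93 kW
P_shaft = P_hyd/η = 57.93/0.76 = 76.23 kW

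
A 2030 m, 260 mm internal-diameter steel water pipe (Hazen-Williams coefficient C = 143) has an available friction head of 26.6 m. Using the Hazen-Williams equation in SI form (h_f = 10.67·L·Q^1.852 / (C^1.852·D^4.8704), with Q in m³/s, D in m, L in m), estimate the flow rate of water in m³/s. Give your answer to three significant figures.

Rearranging: Q = [h_f·C^1.852·D^4.8704 / (10.67·L)]^(1/1.852)
Q = [26.6·143^1.852·0.260^4.8704 / (10.67·2030)]^0.540 = 0.1110 m³/s

Q ≈ 0.111 m³/s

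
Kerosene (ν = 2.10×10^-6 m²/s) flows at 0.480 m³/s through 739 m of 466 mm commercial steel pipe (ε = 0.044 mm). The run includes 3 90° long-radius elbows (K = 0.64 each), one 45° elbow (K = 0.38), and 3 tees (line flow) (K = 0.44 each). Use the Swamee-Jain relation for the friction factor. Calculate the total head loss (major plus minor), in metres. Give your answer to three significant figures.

V = 4Q/(πD²) = 2.814 m/s; V²/2g = 0.4037 m
Re = 6.25×10^5, ε/D = 9.44×10^-5 → f = 0.01405 (Swamee-Jain)
Major: h_f = f(L/D)·V²/2g = 0.01405·1586·0.4037 = 8.993 m
Minor: ΣK = 3.62; h_m = ΣK·V²/2g = 1.461 m
Total H_L = 8.993 + 1.461 = 10.45 m

H_L ≈ 10.5 m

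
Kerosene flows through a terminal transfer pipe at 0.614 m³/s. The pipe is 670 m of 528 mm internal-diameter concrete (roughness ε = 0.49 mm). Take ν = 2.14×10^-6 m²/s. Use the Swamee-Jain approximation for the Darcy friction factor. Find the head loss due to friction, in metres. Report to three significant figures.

h_f ≈ 10.1 m

V = 4Q/(πD²) = 4·0.614/(π·0.528²) = 2.804 m/s
Re = VD/ν = 2.804·0.528/2.14×10^-6 = 6.92×10^5 → turbulent
ε/D = 0.49/528 = 9.28×10^-4
Swamee-Jain: f = 0.01985
h_f = f(L/D)V²/(2g) = 0.01985·(670/0.528)·2.804²/(2·9.81) = 10.10 m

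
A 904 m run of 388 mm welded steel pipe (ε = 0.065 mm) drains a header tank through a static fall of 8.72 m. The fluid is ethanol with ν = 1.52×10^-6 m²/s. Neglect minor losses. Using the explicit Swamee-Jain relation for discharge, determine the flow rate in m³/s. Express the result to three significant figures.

Q ≈ 0.262 m³/s

Swamee-Jain (Type II): Q = -0.965·√(gD⁵h_f/L)·ln[ε/(3.7D) + √(3.17ν²L/(gD³h_f))]
√(gD⁵h_f/L) = √(9.81·0.388⁵·8.72/904) = 0.02885
ε/(3.7D) = 4.53×10^-5; √(3.17ν²L/(gD³h_f)) = 3.64×10^-5
Q = -0.965·0.02885·ln(8.168×10^-5) = 0.2620 m³/s
Check: V = 2.22 m/s, Re = 5.66×10^5, f = 0.01503, h_f = 8.76 m ≈ 8.72 m ✓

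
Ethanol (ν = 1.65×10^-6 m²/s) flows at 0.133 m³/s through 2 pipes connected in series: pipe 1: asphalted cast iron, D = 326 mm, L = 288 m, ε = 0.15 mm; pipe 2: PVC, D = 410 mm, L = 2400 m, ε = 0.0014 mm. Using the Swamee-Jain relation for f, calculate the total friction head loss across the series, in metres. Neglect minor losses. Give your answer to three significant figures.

Pipe 1: V = 1.593 m/s, Re = 3.15×10^5, ε/D = 4.60×10^-4, f = 0.01803, h_1 = f(L/D)V²/2g = 2.061 m
Pipe 2: V = 1.007 m/s, Re = 2.50×10^5, ε/D = 3.41×10^-6, f = 0.01491, h_2 = f(L/D)V²/2g = 4.514 m
Series → Q common, losses add: H = Σh = 6.576 m

H ≈ 6.58 m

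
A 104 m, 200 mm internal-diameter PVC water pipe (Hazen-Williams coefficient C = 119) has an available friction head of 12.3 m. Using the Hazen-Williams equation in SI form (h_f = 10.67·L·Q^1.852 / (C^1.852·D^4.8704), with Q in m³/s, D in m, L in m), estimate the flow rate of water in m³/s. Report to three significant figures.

Q ≈ 0.152 m³/s

Rearranging: Q = [h_f·C^1.852·D^4.8704 / (10.67·L)]^(1/1.852)
Q = [12.3·119^1.852·0.200^4.8704 / (10.67·104)]^0.540 = 0.1519 m³/s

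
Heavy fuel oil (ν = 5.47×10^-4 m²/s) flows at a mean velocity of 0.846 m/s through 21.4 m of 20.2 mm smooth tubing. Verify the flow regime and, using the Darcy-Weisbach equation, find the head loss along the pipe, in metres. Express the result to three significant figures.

h_f ≈ 79.2 m

Re = VD/ν = 0.846·0.02020/5.47×10^-4 = 31.2 → laminar (Re < 2300)
f = 64/Re = 2.049
h_f = f(L/D)V²/(2g) = 2.049·(21.4/0.02020)·0.846²/(2·9.81) = 79.17 m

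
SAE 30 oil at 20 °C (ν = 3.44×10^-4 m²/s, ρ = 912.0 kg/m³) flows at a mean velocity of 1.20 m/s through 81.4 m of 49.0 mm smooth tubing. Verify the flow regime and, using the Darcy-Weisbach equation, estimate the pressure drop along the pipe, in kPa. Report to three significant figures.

Δp ≈ 408 kPa

Re = VD/ν = 1.20·0.04900/3.44×10^-4 = 171 → laminar (Re < 2300)
f = 64/Re = 0.3744
h_f = f(L/D)V²/(2g) = 0.3744·(81.4/0.04900)·1.20²/(2·9.81) = 45.65 m
Δp = ρg·h_f = 912.0·9.81·45.65 = 408.4 kPa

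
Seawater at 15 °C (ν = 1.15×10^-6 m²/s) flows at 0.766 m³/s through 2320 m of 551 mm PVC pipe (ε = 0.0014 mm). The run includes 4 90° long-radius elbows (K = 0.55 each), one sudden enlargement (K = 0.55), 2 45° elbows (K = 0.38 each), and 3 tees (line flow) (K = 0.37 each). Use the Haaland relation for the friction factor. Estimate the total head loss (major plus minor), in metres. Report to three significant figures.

V = 4Q/(πD²) = 3.212 m/s; V²/2g = 0.5260 m
Re = 1.54×10^6, ε/D = 2.54×10^-6 → f = 0.01085 (Haaland)
Major: h_f = f(L/D)·V²/2g = 0.01085·4211·0.5260 = 24.02 m
Minor: ΣK = 4.62; h_m = ΣK·V²/2g = 2.430 m
Total H_L = 24.02 + 2.430 = 26.45 m

H_L ≈ 26.4 m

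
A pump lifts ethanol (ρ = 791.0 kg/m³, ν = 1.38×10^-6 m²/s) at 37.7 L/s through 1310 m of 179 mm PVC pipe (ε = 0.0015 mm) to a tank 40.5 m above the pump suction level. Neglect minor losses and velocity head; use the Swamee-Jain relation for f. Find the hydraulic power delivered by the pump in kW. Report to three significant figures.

P_hyd ≈ 15.7 kW

V = 4Q/(πD²) = 1.498 m/s; Re = 1.94×10^5; ε/D = 8.38×10^-6; f = 0.01570
h_f = f(L/D)V²/2g = 13.14 m
Total head H = z + h_f = 40.5 + 13.14 = 53.64 m
P_hyd = ρgQH = 791.0·9.81·0.0377·53.64 = 15.69 kW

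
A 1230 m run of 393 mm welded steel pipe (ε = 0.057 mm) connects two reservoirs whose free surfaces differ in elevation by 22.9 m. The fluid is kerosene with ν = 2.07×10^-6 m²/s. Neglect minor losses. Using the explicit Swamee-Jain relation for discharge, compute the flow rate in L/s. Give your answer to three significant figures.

Swamee-Jain (Type II): Q = -0.965·√(gD⁵h_f/L)·ln[ε/(3.7D) + √(3.17ν²L/(gD³h_f))]
√(gD⁵h_f/L) = √(9.81·0.393⁵·22.9/1230) = 0.04138
ε/(3.7D) = 3.92×10^-5; √(3.17ν²L/(gD³h_f)) = 3.50×10^-5
Q = -0.965·0.04138·ln(7.420×10^-5) = 0.3797 m³/s
Check: V = 3.13 m/s, Re = 5.94×10^5, f = 0.01472, h_f = 23.0 m ≈ 22.9 m ✓

Q ≈ 380 L/s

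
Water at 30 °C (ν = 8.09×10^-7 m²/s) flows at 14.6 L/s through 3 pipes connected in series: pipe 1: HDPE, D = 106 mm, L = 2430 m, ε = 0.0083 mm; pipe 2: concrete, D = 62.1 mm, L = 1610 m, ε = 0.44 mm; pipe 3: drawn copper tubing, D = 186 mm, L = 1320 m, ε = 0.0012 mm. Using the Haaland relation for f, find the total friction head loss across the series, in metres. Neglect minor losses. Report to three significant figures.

H ≈ 1100 m

Pipe 1: V = 1.654 m/s, Re = 2.17×10^5, ε/D = 7.83×10^-5, f = 0.01582, h_1 = f(L/D)V²/2g = 50.60 m
Pipe 2: V = 4.820 m/s, Re = 3.70×10^5, ε/D = 0.00709, f = 0.03410, h_2 = f(L/D)V²/2g = 1047 m
Pipe 3: V = 0.5373 m/s, Re = 1.24×10^5, ε/D = 6.45×10^-6, f = 0.01709, h_3 = f(L/D)V²/2g = 1.785 m
Series → Q common, losses add: H = Σh = 1099 m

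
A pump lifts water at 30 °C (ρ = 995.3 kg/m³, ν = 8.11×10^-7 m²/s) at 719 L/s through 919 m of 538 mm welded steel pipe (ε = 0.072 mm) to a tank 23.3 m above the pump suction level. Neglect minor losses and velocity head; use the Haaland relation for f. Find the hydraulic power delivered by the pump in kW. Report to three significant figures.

V = 4Q/(πD²) = 3.163 m/s; Re = 2.10×10^6; ε/D = 1.34×10^-4; f = 0.01327
h_f = f(L/D)V²/2g = 11.56 m
Total head H = z + h_f = 23.3 + 11.56 = 34.86 m
P_hyd = ρgQH = 995.3·9.81·0.719·34.86 = 244.7 kW

P_hyd ≈ 245 kW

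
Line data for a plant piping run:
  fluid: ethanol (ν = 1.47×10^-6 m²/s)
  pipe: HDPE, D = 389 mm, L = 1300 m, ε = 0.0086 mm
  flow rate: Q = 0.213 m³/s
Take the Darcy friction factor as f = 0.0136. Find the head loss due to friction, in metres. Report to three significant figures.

h_f ≈ 7.44 m

V = 4Q/(πD²) = 4·0.213/(π·0.389²) = 1.792 m/s
h_f = f(L/D)V²/(2g) = 0.01360·(1300/0.389)·1.792²/(2·9.81) = 7.441 m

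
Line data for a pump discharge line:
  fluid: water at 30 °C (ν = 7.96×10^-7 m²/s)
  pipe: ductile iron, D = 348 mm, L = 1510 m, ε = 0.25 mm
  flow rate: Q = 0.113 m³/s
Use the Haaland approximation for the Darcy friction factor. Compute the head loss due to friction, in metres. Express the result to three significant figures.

V = 4Q/(πD²) = 4·0.113/(π·0.348²) = 1.188 m/s
Re = VD/ν = 1.188·0.348/7.96×10^-7 = 5.19×10^5 → turbulent
ε/D = 0.25/348 = 7.18×10^-4
Haaland: f = 0.01882
h_f = f(L/D)V²/(2g) = 0.01882·(1510/0.348)·1.188²/(2·9.81) = 5.873 m

h_f ≈ 5.87 m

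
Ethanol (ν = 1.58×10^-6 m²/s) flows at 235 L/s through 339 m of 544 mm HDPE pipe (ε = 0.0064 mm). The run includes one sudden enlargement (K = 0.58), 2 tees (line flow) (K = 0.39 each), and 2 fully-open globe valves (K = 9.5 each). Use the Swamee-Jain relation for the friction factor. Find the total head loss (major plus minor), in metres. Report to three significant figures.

V = 4Q/(πD²) = 1.011 m/s; V²/2g = 0.05210 m
Re = 3.48×10^5, ε/D = 1.18×10^-5 → f = 0.01413 (Swamee-Jain)
Major: h_f = f(L/D)·V²/2g = 0.01413·623.2·0.05210 = 0.4589 m
Minor: ΣK = 20.4; h_m = ΣK·V²/2g = 1.061 m
Total H_L = 0.4589 + 1.061 = 1.520 m

H_L ≈ 1.52 m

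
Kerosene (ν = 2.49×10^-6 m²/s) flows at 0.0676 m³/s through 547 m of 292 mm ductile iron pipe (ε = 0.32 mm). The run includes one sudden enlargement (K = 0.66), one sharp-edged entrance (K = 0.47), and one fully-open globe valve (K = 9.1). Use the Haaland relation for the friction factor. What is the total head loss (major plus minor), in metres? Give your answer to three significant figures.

V = 4Q/(πD²) = 1.009 m/s; V²/2g = 0.05194 m
Re = 1.18×10^5, ε/D = 0.00110 → f = 0.02199 (Haaland)
Major: h_f = f(L/D)·V²/2g = 0.02199·1873·0.05194 = 2.140 m
Minor: ΣK = 10.2; h_m = ΣK·V²/2g = 0.5313 m
Total H_L = 2.140 + 0.5313 = 2.671 m

H_L ≈ 2.67 m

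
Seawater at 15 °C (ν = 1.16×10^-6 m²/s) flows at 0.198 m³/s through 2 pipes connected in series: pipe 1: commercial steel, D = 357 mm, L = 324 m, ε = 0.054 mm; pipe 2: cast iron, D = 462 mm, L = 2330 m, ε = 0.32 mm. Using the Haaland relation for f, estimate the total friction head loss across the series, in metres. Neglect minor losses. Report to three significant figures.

Pipe 1: V = 1.978 m/s, Re = 6.09×10^5, ε/D = 1.51×10^-4, f = 0.01455, h_1 = f(L/D)V²/2g = 2.633 m
Pipe 2: V = 1.181 m/s, Re = 4.70×10^5, ε/D = 6.93×10^-4, f = 0.01874, h_2 = f(L/D)V²/2g = 6.721 m
Series → Q common, losses add: H = Σh = 9.354 m

H ≈ 9.35 m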